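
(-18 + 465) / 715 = 447 / 715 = 0.63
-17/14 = -1.21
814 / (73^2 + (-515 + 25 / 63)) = 51282 / 303307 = 0.17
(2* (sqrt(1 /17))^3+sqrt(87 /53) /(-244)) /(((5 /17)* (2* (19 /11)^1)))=-187* sqrt(4611) /2457080+11* sqrt(17) /1615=0.02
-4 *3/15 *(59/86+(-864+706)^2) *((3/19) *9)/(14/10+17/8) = -309162672/38399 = -8051.32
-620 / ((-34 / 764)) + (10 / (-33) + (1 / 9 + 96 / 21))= 164181715 / 11781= 13936.14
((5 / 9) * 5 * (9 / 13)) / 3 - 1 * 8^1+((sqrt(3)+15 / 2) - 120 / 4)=-2329 / 78+sqrt(3)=-28.13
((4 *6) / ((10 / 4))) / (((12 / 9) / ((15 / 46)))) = 54 / 23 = 2.35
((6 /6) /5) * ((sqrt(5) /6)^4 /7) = 5 /9072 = 0.00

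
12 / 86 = 6 / 43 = 0.14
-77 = -77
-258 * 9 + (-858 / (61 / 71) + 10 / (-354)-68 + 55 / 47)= -1719024352 / 507459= -3387.51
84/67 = 1.25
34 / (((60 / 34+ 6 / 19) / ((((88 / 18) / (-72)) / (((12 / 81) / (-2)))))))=14.98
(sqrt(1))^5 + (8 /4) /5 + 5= 32 /5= 6.40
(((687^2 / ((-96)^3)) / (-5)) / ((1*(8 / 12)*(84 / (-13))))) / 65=-52441 / 137625600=-0.00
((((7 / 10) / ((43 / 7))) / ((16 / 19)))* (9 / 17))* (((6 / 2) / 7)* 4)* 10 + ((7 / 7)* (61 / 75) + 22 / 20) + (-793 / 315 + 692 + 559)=5764103939 / 4605300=1251.62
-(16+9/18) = -33/2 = -16.50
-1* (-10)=10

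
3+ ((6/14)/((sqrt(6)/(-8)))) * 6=3- 24 * sqrt(6)/7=-5.40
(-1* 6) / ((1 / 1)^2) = -6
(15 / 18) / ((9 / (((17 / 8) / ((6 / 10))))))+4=5609 / 1296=4.33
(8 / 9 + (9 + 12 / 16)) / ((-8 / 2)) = -383 / 144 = -2.66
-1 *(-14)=14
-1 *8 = -8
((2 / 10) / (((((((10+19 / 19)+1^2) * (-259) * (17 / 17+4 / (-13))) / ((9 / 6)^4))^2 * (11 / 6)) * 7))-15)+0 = -793380398637 / 52892026880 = -15.00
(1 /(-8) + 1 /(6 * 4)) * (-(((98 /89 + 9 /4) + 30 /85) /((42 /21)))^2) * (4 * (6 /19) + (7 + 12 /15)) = 2.59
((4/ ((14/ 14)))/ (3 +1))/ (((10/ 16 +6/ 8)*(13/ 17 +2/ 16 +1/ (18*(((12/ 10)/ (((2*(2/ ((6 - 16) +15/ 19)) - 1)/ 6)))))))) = 192780/ 232903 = 0.83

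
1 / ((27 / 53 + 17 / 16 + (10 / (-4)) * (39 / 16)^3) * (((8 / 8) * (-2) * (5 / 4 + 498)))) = 868352 / 30028966883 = 0.00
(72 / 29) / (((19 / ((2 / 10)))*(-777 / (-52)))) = 1248 / 713545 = 0.00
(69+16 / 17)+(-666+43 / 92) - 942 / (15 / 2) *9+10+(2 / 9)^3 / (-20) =-1956498553 / 1140156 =-1715.99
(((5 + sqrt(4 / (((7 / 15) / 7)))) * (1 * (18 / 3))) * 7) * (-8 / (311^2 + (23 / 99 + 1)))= -66528 * sqrt(15) / 9575501-166320 / 9575501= -0.04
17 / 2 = 8.50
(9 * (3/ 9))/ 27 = 1/ 9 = 0.11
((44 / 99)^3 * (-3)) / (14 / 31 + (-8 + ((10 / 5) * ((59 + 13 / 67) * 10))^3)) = -298356896 / 1879689374244879147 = -0.00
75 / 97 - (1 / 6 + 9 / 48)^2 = 144767 / 223488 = 0.65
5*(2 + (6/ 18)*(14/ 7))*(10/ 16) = 25/ 3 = 8.33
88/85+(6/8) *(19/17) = 637/340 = 1.87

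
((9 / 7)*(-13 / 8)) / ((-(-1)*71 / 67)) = -1.97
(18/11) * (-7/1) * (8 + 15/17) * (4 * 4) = -304416/187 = -1627.89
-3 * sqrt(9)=-9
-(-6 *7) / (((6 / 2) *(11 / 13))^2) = 2366 / 363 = 6.52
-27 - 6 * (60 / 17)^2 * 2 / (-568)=-548613 / 20519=-26.74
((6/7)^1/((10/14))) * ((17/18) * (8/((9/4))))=544/135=4.03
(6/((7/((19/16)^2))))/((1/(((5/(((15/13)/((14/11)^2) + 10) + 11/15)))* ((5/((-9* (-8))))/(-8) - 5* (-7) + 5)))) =18918069625/895903744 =21.12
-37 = -37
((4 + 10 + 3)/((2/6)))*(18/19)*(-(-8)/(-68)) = -108/19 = -5.68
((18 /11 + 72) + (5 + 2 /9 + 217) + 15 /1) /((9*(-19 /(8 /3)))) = -246200 /50787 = -4.85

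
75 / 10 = 15 / 2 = 7.50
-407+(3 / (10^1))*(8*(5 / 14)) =-2843 / 7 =-406.14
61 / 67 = 0.91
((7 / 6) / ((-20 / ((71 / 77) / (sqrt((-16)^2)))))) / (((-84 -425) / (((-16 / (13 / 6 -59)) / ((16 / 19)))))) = 1349 / 610962880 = 0.00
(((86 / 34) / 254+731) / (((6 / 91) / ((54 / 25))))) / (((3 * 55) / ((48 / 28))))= 738621234 / 2968625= 248.81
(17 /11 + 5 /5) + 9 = 127 /11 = 11.55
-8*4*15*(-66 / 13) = 31680 / 13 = 2436.92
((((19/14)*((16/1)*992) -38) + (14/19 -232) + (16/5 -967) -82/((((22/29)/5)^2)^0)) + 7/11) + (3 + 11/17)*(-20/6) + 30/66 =7541300923/373065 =20214.44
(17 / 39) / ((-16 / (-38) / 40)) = 1615 / 39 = 41.41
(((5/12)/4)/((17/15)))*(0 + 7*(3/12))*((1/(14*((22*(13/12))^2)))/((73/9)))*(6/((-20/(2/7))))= -1215/5684494816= -0.00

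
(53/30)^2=2809/900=3.12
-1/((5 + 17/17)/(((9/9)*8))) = -4/3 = -1.33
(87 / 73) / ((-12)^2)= 29 / 3504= 0.01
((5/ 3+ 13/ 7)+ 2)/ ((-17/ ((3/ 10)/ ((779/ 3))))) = -174/ 463505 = -0.00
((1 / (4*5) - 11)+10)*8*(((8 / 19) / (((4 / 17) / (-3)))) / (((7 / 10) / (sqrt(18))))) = 1224*sqrt(2) / 7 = 247.29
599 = 599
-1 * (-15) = 15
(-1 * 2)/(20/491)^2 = -241081/200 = -1205.40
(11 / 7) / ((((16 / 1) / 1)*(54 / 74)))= 407 / 3024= 0.13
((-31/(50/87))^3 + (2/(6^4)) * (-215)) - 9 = -198638622136/1265625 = -156949.03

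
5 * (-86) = -430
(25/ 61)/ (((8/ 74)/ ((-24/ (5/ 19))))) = -21090/ 61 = -345.74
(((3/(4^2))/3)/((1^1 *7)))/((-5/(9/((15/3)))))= -9/2800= -0.00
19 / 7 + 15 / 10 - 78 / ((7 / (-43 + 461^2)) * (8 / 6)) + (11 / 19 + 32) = -472328807 / 266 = -1775672.21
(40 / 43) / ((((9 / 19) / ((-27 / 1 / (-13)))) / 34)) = 77520 / 559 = 138.68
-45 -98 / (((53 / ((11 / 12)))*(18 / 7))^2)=-2949066361 / 65528352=-45.00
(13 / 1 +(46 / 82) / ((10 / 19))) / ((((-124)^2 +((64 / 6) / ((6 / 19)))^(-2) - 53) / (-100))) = -5329630720 / 58059708409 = -0.09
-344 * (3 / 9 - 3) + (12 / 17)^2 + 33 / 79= 62893651 / 68493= 918.25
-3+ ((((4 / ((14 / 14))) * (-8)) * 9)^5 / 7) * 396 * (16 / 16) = -784616839446549 / 7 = -112088119920935.57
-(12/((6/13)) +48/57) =-510/19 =-26.84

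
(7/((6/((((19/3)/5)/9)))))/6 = 133/4860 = 0.03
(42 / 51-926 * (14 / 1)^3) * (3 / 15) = -43196034 / 85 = -508188.64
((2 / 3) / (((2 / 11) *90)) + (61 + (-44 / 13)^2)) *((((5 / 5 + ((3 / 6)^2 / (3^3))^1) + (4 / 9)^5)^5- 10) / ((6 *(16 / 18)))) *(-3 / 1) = 21545165140427872586776542653680249 / 59633545995840595969067621253120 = 361.29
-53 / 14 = -3.79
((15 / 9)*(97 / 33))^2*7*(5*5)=4200.02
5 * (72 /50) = 36 /5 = 7.20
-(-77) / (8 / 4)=77 / 2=38.50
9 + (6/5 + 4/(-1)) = 31/5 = 6.20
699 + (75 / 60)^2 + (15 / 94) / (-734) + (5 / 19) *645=4563584039 / 5243696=870.30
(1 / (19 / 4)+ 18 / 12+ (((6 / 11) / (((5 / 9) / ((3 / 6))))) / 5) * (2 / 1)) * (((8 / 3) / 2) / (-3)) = -39854 / 47025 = -0.85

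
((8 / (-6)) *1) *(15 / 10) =-2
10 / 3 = 3.33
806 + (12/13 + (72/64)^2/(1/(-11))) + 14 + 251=880257/832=1058.00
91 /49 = 13 /7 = 1.86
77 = 77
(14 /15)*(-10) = -28 /3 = -9.33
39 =39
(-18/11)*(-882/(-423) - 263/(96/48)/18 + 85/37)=183001/38258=4.78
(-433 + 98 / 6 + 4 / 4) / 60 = -1247 / 180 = -6.93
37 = 37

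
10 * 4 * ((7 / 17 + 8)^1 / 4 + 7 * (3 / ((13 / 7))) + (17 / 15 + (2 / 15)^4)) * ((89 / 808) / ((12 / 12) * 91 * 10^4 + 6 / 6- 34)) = 57929478691 / 822610622983500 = 0.00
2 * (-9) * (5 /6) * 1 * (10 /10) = -15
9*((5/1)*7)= 315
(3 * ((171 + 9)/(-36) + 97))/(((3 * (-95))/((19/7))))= -92/35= -2.63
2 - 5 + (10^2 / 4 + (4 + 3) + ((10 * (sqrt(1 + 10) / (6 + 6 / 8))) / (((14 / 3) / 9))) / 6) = 10 * sqrt(11) / 21 + 29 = 30.58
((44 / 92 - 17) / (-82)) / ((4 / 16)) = 760 / 943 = 0.81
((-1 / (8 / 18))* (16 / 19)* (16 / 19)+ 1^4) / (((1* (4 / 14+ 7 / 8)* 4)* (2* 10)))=-301 / 46930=-0.01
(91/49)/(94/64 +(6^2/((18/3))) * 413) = 416/555401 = 0.00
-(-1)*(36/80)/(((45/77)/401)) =30877/100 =308.77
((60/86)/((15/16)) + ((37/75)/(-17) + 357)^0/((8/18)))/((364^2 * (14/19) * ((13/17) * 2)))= 166345/8295309568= 0.00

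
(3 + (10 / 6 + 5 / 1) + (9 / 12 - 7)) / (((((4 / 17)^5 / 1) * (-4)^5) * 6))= -58214137 / 75497472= -0.77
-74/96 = -37/48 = -0.77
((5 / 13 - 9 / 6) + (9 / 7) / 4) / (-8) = 289 / 2912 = 0.10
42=42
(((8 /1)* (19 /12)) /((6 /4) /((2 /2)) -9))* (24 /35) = -608 /525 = -1.16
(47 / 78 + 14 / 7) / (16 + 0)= 203 / 1248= 0.16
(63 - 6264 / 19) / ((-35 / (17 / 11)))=86139 / 7315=11.78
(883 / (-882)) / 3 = -883 / 2646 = -0.33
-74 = -74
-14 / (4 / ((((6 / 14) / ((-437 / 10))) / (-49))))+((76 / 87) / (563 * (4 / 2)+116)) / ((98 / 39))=-0.00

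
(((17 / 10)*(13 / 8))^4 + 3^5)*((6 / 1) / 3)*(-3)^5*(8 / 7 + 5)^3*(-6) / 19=715159841616898443 / 66734080000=10716561.04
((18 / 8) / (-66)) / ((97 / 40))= -15 / 1067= -0.01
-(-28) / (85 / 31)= 868 / 85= 10.21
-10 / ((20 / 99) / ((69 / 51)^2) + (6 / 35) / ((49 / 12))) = -449081325 / 6841706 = -65.64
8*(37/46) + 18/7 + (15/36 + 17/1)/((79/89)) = 4369361/152628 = 28.63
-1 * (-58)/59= 58/59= 0.98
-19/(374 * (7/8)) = -76/1309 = -0.06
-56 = -56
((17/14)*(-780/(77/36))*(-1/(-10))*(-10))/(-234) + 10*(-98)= -529240/539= -981.89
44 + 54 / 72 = 179 / 4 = 44.75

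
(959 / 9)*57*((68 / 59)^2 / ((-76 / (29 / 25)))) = -32149516 / 261075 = -123.14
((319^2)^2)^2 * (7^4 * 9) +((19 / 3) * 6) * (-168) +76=2317181934573970558149061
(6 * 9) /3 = 18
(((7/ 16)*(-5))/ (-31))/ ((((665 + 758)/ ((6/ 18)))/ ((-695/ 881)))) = -24325/ 1865450544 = -0.00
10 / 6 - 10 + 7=-1.33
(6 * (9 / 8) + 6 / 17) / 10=483 / 680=0.71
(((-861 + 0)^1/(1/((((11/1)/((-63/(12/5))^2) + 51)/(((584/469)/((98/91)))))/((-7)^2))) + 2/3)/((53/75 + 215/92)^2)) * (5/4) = -306236307417375/2929842012643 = -104.52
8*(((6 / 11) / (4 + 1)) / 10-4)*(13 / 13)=-8776 / 275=-31.91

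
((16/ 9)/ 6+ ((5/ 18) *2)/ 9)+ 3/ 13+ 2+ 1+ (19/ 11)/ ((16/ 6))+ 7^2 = 4933109/ 92664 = 53.24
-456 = -456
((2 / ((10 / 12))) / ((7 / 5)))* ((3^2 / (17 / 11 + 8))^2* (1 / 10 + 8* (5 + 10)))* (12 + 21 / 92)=35313003 / 15778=2238.12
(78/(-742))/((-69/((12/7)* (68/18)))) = 1768/179193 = 0.01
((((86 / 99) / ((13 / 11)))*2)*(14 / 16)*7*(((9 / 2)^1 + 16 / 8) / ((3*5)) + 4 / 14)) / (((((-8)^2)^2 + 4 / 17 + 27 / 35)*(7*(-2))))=-772667 / 6845114952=-0.00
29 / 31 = 0.94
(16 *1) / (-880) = -1 / 55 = -0.02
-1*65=-65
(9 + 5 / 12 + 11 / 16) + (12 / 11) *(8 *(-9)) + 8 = -31913 / 528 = -60.44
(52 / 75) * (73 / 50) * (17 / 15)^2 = 548522 / 421875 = 1.30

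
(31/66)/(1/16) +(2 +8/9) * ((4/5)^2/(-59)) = 1092824/146025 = 7.48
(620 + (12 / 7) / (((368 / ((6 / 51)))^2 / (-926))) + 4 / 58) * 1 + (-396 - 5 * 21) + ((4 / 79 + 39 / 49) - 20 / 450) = 740612414223811 / 6178416544440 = 119.87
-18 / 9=-2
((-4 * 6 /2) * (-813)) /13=9756 /13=750.46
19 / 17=1.12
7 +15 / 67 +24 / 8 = 685 / 67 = 10.22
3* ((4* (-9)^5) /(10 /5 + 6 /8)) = -2834352 /11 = -257668.36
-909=-909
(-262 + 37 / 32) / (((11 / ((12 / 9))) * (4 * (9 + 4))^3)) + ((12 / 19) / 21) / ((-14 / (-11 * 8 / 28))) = 1578905129 / 241914376704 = 0.01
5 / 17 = 0.29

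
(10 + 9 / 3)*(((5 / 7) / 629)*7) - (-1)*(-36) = -22579 / 629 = -35.90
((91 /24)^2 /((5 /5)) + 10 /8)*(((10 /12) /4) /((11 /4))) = 45005 /38016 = 1.18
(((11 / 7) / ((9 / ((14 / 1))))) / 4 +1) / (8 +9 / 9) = 29 / 162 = 0.18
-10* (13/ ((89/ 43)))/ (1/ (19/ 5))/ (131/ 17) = -361114/ 11659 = -30.97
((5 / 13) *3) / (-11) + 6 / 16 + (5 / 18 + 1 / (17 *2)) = 101045 / 175032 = 0.58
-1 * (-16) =16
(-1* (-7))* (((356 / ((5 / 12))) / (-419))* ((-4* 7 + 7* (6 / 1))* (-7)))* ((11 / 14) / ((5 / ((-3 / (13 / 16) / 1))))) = -811.64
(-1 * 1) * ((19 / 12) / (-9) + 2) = -197 / 108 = -1.82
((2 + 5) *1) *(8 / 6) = 28 / 3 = 9.33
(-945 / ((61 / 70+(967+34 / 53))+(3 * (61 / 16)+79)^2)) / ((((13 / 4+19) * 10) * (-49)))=3663360 / 386610937591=0.00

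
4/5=0.80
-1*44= -44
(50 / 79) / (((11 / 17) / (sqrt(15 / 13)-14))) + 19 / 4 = -31089 / 3476 + 850* sqrt(195) / 11297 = -7.89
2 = 2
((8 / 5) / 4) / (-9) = -2 / 45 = -0.04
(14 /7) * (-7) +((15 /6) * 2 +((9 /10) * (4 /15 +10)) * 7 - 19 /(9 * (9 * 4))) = 450533 /8100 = 55.62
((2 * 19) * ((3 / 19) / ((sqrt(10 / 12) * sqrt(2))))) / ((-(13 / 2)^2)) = -24 * sqrt(15) / 845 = -0.11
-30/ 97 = -0.31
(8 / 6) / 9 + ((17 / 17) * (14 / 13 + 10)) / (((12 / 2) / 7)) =4588 / 351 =13.07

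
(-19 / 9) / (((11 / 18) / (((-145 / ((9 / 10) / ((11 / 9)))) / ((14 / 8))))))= 220400 / 567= 388.71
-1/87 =-0.01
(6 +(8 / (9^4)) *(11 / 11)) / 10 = 19687 / 32805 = 0.60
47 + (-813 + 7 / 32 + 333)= -13849 / 32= -432.78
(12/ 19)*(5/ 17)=60/ 323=0.19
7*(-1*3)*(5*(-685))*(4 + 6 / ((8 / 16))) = 1150800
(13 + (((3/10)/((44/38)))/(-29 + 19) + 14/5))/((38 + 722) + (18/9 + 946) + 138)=34703/4061200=0.01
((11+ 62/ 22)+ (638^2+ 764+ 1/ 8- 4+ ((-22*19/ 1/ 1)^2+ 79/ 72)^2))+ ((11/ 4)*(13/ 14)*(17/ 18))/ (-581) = 7080244144134477301/ 231916608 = 30529267417.25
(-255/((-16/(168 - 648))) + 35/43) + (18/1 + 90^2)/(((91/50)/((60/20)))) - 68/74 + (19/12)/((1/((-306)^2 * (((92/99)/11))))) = 319820195209/17518501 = 18256.14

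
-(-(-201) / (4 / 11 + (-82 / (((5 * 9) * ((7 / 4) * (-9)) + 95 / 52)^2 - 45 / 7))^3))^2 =-208698026134673573390778487278900234616627834674462031265625 / 683063122378657836594053082064868909988350323420383376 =-305532.56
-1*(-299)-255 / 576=57323 / 192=298.56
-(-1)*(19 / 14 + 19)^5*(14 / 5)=376057535625 / 38416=9789086.20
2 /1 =2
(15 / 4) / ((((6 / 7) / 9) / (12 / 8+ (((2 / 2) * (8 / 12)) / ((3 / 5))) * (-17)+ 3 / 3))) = -10325 / 16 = -645.31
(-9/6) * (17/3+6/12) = -37/4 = -9.25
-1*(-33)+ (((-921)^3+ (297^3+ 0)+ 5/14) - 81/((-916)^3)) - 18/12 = -4062091826270980361/5380027072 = -755031856.14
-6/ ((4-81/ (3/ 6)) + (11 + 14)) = 6/ 133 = 0.05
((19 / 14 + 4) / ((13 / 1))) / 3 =25 / 182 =0.14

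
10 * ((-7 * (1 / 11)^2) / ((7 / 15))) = -150 / 121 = -1.24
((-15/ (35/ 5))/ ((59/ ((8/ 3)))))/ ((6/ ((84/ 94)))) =-40/ 2773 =-0.01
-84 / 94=-42 / 47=-0.89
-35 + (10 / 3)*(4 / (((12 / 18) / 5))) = 65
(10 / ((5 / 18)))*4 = 144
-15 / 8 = -1.88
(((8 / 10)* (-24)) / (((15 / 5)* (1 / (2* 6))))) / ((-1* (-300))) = -32 / 125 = -0.26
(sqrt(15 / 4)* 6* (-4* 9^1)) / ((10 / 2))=-108* sqrt(15) / 5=-83.66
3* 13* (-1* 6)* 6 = -1404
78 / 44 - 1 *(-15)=369 / 22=16.77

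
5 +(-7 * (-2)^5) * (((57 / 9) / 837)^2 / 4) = 31545821 / 6305121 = 5.00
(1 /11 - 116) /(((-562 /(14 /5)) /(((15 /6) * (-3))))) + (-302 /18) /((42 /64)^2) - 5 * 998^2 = -122192615722703 /24536358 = -4980063.29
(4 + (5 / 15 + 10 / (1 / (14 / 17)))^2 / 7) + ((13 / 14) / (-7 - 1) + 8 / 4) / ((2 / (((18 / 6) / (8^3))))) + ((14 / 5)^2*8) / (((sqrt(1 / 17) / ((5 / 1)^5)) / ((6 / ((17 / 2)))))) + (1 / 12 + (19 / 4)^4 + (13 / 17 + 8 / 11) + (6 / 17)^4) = 498004753820363 / 948306788352 + 2352000*sqrt(17) / 17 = 570968.94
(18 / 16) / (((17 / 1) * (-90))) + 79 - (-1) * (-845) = -1041761 / 1360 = -766.00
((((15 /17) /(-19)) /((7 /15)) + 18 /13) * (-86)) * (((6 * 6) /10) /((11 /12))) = -701671248 /1616615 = -434.04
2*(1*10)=20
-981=-981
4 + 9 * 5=49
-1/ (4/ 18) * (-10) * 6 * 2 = 540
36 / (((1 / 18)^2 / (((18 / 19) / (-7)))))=-209952 / 133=-1578.59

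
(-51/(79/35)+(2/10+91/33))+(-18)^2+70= 4879817/13035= 374.36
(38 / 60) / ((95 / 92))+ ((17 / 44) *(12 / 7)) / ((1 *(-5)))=2777 / 5775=0.48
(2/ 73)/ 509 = 0.00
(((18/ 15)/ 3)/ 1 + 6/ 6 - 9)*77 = -2926/ 5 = -585.20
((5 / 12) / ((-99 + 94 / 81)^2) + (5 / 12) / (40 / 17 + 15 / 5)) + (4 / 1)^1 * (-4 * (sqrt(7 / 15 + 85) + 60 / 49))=-16 * sqrt(19230) / 15 - 468419007817 / 24004309875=-167.43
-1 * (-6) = 6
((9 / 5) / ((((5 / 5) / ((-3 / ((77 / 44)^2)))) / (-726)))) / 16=19602 / 245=80.01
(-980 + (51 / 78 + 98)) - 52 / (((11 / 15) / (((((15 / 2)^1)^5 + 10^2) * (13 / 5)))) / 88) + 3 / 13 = -10052286559 / 26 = -386626406.12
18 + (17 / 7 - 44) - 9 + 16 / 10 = -1084 / 35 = -30.97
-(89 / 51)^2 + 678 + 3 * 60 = 2223737 / 2601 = 854.95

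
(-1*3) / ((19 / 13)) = -39 / 19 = -2.05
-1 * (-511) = 511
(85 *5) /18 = 23.61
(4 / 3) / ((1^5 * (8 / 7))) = 7 / 6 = 1.17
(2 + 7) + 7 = 16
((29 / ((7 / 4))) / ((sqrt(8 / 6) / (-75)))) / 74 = -2175 * sqrt(3) / 259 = -14.55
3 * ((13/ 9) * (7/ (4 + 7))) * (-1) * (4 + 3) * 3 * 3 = -173.73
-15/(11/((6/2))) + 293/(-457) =-23788/5027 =-4.73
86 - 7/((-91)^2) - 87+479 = 478.00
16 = 16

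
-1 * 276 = -276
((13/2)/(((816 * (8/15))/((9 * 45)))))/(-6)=-8775/8704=-1.01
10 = 10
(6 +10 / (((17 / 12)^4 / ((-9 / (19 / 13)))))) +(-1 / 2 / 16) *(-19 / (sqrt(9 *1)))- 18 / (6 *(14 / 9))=-11750659409 / 1066396128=-11.02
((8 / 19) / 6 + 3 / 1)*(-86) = -264.04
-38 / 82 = -19 / 41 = -0.46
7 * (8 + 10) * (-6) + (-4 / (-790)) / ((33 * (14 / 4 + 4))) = -147816896 / 195525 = -756.00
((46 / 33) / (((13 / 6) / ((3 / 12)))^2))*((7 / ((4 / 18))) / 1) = 0.58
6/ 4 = 3/ 2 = 1.50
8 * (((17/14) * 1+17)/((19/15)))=15300/133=115.04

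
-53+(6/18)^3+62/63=-9824/189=-51.98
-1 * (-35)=35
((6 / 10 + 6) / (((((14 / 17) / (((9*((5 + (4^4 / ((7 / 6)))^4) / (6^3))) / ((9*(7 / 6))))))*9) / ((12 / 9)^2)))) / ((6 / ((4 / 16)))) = 1040893916365127 / 1715322420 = 606821.15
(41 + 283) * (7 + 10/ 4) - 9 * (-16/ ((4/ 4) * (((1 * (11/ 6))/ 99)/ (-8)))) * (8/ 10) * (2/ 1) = -482274/ 5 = -96454.80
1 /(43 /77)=77 /43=1.79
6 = 6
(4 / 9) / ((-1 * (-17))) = 4 / 153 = 0.03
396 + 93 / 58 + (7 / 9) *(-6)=392.94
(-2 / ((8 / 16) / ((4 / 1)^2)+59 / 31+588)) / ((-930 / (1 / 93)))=0.00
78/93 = 26/31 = 0.84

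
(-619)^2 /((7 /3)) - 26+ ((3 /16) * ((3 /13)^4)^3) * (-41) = 428424200469183001795 /2609385533717872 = 164185.86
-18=-18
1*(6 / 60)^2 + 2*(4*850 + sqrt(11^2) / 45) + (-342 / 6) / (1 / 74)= 2324249 / 900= 2582.50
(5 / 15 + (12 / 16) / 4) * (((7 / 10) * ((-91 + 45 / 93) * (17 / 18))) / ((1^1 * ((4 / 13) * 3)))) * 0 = 0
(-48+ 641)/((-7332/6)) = -593/1222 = -0.49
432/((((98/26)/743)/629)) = 2624620752/49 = 53563688.82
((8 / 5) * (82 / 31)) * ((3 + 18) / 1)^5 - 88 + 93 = 2679171031 / 155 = 17284974.39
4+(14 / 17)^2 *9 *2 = 4684 / 289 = 16.21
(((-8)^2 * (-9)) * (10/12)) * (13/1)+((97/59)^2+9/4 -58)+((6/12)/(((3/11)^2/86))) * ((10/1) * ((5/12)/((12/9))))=-1124447891/250632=-4486.45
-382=-382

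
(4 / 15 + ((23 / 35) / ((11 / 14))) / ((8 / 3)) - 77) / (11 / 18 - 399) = 151311 / 788810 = 0.19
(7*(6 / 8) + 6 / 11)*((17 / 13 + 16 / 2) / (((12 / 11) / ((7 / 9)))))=71995 / 1872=38.46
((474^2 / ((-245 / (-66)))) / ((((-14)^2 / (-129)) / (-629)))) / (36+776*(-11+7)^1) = -150401091357 / 18415670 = -8167.02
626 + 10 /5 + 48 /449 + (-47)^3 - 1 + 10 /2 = -46332711 /449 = -103190.89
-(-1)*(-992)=-992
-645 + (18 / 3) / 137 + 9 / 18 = -176581 / 274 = -644.46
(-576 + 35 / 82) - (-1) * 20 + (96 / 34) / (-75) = -19363037 / 34850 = -555.61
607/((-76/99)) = -60093/76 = -790.70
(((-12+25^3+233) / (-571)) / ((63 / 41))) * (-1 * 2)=433124 / 11991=36.12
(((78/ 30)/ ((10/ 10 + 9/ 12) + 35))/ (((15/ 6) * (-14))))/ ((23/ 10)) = -0.00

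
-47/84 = -0.56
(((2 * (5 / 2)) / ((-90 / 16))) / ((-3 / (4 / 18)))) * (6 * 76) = 2432 / 81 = 30.02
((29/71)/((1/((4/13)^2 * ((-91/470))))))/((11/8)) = -12992/2385955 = -0.01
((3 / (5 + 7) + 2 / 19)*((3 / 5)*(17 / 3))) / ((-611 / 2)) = -459 / 116090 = -0.00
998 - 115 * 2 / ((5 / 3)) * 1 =860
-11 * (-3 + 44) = -451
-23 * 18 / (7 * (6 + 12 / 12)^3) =-0.17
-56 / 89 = -0.63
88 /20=22 /5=4.40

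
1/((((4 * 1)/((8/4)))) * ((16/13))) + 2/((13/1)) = 233/416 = 0.56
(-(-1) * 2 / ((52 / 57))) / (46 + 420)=57 / 12116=0.00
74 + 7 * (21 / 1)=221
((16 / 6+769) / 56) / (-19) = -2315 / 3192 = -0.73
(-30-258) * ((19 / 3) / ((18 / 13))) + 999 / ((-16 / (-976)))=178865 / 3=59621.67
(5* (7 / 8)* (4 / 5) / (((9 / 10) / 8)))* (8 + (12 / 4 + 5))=4480 / 9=497.78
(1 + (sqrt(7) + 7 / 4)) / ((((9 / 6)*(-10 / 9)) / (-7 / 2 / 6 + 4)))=-451 / 80- 41*sqrt(7) / 20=-11.06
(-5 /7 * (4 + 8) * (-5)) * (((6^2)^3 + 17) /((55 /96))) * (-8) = -27931062.86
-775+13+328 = -434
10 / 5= 2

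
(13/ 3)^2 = 169/ 9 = 18.78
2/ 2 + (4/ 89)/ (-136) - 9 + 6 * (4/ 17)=-19937/ 3026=-6.59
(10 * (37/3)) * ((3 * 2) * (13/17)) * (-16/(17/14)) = -2154880/289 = -7456.33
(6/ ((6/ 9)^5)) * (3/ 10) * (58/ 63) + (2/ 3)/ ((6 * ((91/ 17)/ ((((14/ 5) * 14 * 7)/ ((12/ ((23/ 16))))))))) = 260761/ 19656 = 13.27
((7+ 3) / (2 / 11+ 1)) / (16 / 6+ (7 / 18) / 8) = 15840 / 5083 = 3.12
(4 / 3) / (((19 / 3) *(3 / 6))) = 8 / 19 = 0.42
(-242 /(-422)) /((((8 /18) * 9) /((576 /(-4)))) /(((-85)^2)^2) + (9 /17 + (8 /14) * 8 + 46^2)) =1591701457500 /5887352166141023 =0.00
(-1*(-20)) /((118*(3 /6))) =20 /59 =0.34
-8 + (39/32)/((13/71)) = -43/32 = -1.34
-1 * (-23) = 23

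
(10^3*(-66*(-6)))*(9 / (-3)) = -1188000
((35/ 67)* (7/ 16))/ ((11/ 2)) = 245/ 5896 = 0.04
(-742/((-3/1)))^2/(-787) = -550564/7083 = -77.73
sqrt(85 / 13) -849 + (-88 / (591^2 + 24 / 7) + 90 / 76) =-78770298455 / 92909658 + sqrt(1105) / 13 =-845.26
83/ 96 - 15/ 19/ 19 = 28523/ 34656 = 0.82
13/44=0.30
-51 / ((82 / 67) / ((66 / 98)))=-112761 / 4018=-28.06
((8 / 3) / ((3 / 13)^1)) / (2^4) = 13 / 18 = 0.72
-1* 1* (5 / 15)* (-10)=10 / 3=3.33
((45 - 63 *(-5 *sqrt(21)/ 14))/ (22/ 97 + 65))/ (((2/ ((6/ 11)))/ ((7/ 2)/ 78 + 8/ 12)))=1455/ 10868 + 1455 *sqrt(21)/ 21736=0.44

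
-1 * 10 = -10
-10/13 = -0.77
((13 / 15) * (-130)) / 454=-169 / 681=-0.25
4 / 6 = 2 / 3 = 0.67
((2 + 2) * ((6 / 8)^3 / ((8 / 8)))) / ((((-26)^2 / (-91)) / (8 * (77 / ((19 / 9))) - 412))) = 107919 / 3952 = 27.31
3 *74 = 222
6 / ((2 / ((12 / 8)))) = 9 / 2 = 4.50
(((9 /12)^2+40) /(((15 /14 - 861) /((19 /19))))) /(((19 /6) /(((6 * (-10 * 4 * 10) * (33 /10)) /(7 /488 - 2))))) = -1463209440 /24627781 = -59.41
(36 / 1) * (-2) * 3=-216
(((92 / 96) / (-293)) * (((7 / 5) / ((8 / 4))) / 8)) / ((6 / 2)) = -161 / 1687680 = -0.00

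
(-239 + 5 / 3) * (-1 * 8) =5696 / 3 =1898.67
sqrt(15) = 3.87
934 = 934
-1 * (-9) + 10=19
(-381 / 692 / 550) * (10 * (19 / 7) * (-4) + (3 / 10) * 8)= 353949 / 3330250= 0.11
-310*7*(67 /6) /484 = -72695 /1452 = -50.07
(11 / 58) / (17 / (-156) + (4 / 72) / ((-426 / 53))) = -274131 / 167504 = -1.64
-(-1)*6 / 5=6 / 5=1.20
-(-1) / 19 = 1 / 19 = 0.05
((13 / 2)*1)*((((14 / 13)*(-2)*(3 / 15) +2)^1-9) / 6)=-161 / 20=-8.05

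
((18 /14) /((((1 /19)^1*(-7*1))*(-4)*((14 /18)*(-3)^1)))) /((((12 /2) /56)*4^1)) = -171 /196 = -0.87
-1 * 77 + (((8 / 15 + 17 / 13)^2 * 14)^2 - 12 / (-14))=22018683251767 / 10121304375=2175.48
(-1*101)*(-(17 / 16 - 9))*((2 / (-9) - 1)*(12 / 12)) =979.84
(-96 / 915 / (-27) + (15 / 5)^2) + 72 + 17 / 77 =51504154 / 634095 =81.22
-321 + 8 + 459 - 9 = 137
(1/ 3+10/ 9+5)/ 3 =58/ 27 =2.15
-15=-15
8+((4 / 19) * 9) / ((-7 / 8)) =776 / 133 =5.83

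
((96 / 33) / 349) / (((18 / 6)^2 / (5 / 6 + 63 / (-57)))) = -496 / 1969407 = -0.00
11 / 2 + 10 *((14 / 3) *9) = 851 / 2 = 425.50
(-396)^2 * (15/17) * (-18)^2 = 762125760/17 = 44830927.06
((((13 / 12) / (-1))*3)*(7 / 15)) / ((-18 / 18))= 1.52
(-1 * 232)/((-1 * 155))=232/155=1.50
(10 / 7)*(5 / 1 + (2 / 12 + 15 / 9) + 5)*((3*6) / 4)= 1065 / 14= 76.07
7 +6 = 13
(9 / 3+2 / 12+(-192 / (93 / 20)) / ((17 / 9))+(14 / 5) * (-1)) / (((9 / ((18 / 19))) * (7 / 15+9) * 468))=-339803 / 665423928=-0.00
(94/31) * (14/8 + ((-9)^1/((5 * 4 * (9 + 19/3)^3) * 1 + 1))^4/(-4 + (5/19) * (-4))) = 37802797629091657058302355161/7123931468096300309922536176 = 5.31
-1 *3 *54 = -162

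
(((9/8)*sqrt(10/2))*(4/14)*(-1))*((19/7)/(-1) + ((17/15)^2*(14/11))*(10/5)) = -9619*sqrt(5)/53900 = -0.40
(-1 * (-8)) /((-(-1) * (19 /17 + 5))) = 17 /13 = 1.31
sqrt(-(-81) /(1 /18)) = 27*sqrt(2) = 38.18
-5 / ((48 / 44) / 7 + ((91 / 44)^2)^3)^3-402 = -25401375032303839316468876087157943181678 / 63187498450362899939421757429123368319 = -402.00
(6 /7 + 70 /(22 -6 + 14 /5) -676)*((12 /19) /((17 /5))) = -13253820 /106267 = -124.72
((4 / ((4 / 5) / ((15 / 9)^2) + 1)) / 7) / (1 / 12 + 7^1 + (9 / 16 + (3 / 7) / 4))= 4800 / 83881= 0.06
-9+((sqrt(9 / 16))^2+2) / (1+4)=-679 / 80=-8.49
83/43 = 1.93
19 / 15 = 1.27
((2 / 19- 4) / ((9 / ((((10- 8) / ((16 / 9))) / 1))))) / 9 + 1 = 647 / 684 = 0.95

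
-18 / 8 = -9 / 4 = -2.25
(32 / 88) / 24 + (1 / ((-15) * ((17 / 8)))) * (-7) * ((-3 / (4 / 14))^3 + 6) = -1418717 / 5610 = -252.89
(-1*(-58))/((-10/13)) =-377/5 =-75.40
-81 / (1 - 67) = 27 / 22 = 1.23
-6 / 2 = -3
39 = 39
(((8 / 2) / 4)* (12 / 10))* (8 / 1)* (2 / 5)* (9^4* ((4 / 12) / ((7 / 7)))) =8398.08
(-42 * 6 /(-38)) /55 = 126 /1045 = 0.12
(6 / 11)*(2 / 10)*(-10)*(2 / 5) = -24 / 55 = -0.44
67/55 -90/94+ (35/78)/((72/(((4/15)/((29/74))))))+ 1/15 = 52358477/157876290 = 0.33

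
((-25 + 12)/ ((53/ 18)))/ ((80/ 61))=-3.37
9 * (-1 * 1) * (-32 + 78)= -414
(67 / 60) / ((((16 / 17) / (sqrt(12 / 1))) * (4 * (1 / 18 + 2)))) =3417 * sqrt(3) / 11840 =0.50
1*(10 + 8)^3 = 5832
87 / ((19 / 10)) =870 / 19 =45.79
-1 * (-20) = 20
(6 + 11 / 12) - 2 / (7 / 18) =149 / 84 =1.77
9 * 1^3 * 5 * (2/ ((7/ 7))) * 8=720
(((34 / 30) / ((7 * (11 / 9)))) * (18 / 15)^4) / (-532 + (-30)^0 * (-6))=-33048 / 64728125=-0.00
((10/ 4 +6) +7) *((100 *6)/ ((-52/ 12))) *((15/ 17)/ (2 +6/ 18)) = -1255500/ 1547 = -811.57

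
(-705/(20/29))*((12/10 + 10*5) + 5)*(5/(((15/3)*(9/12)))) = -383003/5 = -76600.60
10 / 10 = 1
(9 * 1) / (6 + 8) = 9 / 14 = 0.64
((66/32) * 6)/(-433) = -99/3464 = -0.03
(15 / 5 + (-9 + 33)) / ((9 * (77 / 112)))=48 / 11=4.36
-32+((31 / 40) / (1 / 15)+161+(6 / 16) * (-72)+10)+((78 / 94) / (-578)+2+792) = 99712647 / 108664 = 917.62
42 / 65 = 0.65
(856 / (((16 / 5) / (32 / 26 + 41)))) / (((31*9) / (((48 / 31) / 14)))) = 391620 / 87451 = 4.48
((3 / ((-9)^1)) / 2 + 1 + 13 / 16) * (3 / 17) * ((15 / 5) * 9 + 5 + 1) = 2607 / 272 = 9.58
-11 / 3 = -3.67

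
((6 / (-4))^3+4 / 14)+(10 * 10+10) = 5987 / 56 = 106.91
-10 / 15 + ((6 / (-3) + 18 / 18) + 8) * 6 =124 / 3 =41.33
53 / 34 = 1.56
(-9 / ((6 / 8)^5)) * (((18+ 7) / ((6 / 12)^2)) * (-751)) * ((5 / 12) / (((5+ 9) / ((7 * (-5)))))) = -240320000 / 81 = -2966913.58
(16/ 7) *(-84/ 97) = -192/ 97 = -1.98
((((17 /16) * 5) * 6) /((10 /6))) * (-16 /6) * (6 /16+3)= -1377 /8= -172.12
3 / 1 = 3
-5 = -5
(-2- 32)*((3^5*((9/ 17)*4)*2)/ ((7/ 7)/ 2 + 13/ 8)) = -279936/ 17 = -16466.82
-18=-18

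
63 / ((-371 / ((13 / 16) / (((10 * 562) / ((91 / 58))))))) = -10647 / 276414080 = -0.00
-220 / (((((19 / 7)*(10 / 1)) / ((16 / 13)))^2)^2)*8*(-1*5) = 3461742592 / 93052452025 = 0.04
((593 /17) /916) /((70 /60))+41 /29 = 2286173 /1580558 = 1.45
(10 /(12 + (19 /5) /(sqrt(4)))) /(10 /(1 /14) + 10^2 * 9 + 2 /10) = 500 /722939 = 0.00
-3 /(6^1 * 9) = -1 /18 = -0.06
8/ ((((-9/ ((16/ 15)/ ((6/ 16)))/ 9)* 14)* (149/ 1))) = -0.01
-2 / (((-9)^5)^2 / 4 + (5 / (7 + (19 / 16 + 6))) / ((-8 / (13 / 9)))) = -16344 / 7123500530723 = -0.00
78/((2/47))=1833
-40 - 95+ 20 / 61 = -8215 / 61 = -134.67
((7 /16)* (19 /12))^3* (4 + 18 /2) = 30584281 /7077888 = 4.32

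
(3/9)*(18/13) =6/13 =0.46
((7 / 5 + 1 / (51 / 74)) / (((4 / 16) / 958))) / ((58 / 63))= 29251572 / 2465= 11866.76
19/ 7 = 2.71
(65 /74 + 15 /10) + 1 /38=3381 /1406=2.40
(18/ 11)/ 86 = 9/ 473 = 0.02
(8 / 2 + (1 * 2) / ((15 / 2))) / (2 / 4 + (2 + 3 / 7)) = 896 / 615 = 1.46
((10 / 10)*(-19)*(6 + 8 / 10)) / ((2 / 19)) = -6137 / 5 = -1227.40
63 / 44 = 1.43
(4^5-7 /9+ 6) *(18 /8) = 9263 /4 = 2315.75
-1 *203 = -203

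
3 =3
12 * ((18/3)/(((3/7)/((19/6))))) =532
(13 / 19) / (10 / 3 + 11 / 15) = 195 / 1159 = 0.17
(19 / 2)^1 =19 / 2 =9.50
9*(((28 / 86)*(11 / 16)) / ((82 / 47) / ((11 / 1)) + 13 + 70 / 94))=119427 / 824224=0.14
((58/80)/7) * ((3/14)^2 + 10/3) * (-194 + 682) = 3515003/20580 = 170.80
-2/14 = -1/7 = -0.14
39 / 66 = 13 / 22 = 0.59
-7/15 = -0.47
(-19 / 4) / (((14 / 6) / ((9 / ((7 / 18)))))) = -4617 / 98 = -47.11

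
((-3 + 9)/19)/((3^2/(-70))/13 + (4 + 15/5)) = 5460/120859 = 0.05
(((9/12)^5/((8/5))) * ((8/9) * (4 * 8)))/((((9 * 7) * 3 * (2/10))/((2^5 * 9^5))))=1476225/7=210889.29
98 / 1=98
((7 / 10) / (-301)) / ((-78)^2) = -1 / 2616120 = -0.00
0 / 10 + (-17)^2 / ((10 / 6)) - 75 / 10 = 1659 / 10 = 165.90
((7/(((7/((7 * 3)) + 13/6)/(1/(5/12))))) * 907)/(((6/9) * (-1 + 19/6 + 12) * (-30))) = -228564/10625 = -21.51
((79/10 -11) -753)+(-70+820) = -61/10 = -6.10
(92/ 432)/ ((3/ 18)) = 23/ 18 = 1.28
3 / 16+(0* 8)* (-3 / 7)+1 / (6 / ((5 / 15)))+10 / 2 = 755 / 144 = 5.24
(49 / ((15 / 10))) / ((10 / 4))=196 / 15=13.07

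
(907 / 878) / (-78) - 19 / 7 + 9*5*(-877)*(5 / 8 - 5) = 165539049835 / 958776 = 172656.65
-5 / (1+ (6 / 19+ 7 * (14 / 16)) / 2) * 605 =-919600 / 1283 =-716.76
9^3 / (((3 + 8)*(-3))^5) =-3 / 161051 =-0.00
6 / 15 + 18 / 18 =7 / 5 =1.40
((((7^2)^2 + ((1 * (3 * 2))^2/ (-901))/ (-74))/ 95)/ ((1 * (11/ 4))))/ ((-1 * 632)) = -842549/ 57939706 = -0.01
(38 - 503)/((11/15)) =-6975/11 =-634.09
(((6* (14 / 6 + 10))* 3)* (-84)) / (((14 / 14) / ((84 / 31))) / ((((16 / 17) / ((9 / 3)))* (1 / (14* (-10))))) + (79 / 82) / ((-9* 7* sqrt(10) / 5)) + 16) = 4735823383444608 / 37760495533289 - 243536315904* sqrt(10) / 37760495533289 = 125.40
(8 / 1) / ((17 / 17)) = 8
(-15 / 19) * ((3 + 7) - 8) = -1.58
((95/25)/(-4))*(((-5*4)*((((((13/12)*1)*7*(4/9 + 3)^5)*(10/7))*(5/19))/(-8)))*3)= -9304474075/944784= -9848.26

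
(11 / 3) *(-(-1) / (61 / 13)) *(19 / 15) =2717 / 2745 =0.99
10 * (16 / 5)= 32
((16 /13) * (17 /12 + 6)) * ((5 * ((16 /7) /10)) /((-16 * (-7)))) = 178 /1911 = 0.09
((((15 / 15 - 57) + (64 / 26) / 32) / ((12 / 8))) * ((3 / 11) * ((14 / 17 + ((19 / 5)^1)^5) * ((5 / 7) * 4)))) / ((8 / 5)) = -14401.56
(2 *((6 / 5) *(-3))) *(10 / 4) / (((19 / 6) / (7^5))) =-1815156 / 19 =-95534.53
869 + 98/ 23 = 20085/ 23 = 873.26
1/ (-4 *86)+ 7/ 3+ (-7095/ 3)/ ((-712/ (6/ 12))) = 733175/ 183696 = 3.99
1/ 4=0.25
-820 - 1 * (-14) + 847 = 41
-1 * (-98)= 98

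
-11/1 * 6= -66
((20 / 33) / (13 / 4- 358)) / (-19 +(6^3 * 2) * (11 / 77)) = -560 / 14001273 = -0.00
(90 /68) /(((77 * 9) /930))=2325 /1309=1.78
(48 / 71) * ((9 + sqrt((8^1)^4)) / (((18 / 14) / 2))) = 16352 / 213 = 76.77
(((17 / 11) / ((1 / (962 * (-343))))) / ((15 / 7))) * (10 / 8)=-297469.35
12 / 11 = 1.09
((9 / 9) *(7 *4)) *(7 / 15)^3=9604 / 3375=2.85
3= 3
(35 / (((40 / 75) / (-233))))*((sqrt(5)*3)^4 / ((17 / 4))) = -247708125 / 34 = -7285533.09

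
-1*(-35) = 35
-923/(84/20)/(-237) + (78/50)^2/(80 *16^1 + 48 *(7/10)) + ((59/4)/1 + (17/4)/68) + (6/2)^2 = 202194292159/8172234000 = 24.74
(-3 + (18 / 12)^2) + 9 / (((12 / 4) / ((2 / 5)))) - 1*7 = -131 / 20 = -6.55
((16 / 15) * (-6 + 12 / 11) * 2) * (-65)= 680.73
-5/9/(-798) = 5/7182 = 0.00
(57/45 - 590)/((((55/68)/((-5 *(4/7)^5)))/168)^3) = 13738805118536792408064/92113766322655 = 149150400.28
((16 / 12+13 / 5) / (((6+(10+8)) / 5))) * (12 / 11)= 59 / 66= 0.89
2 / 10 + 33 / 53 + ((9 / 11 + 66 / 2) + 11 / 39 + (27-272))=-23882618 / 113685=-210.08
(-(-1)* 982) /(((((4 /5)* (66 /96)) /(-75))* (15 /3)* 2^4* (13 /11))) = -36825 /26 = -1416.35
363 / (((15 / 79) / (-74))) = -707366 / 5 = -141473.20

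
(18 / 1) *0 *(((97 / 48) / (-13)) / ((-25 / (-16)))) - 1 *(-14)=14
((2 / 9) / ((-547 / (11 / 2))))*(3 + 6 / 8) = -55 / 6564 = -0.01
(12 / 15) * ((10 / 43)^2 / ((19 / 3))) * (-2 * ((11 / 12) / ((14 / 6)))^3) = -19965 / 24099866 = -0.00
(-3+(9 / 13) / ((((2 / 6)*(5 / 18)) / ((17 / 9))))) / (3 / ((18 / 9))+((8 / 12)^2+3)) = 13014 / 5785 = 2.25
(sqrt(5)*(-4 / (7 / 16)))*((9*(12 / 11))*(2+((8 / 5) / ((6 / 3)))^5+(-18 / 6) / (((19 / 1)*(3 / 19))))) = -28677888*sqrt(5) / 240625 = -266.50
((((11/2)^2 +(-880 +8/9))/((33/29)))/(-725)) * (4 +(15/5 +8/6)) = 30559/3564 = 8.57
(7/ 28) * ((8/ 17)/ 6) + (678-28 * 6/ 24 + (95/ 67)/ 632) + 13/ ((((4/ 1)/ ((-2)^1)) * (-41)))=59427186769/ 88541304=671.18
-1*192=-192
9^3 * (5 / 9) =405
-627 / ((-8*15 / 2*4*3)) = 209 / 240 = 0.87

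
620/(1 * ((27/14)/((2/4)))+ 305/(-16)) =-69440/1703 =-40.78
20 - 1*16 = 4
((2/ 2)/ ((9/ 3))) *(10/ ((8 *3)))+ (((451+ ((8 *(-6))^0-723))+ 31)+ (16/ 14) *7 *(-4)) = -9787/ 36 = -271.86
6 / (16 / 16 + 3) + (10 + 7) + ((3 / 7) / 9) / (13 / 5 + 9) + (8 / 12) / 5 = 18917 / 1015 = 18.64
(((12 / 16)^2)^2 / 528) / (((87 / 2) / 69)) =621 / 653312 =0.00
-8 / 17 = -0.47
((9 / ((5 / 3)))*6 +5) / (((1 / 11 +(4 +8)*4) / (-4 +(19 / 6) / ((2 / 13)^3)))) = 85470407 / 126960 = 673.21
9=9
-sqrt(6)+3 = 0.55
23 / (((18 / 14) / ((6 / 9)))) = 322 / 27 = 11.93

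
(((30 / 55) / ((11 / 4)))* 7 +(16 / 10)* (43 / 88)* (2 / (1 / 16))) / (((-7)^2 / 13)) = 207688 / 29645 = 7.01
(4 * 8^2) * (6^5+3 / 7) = 1990765.71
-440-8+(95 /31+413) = -990 /31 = -31.94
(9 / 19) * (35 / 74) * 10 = 1575 / 703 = 2.24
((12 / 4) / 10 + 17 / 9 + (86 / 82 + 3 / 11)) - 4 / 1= -19873 / 40590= -0.49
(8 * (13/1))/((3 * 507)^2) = 8/177957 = 0.00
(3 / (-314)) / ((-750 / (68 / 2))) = 17 / 39250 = 0.00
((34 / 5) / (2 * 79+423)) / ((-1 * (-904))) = 0.00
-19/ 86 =-0.22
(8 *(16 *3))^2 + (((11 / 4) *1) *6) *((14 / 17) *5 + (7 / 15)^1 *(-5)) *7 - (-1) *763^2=24814257 / 34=729831.09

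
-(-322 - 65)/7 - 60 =-4.71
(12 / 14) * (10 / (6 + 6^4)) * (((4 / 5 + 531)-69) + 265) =7278 / 1519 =4.79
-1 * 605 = -605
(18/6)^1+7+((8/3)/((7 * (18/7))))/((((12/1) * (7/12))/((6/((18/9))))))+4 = 886/63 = 14.06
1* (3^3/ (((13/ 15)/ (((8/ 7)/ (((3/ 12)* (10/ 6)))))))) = 7776/ 91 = 85.45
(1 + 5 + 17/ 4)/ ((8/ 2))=41/ 16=2.56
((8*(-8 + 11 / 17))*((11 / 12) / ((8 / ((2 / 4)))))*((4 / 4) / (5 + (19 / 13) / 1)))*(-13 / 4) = 232375 / 137088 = 1.70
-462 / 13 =-35.54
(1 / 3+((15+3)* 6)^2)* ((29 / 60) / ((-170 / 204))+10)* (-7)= -38457307 / 50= -769146.14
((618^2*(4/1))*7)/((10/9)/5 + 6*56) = 48122424/1513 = 31805.96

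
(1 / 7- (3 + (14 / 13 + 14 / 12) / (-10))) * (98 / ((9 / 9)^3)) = -20125 / 78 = -258.01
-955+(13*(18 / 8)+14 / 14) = -924.75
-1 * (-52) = 52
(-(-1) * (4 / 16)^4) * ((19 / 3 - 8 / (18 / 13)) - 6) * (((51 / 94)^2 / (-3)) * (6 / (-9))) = -14161 / 10179072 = -0.00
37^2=1369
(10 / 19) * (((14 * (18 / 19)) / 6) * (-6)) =-2520 / 361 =-6.98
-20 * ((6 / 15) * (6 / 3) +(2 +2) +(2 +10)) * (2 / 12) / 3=-56 / 3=-18.67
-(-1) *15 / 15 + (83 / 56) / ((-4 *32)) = 7085 / 7168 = 0.99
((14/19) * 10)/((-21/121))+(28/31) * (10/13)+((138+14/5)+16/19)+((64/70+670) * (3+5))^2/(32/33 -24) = -175980973557124/140697375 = -1250776.52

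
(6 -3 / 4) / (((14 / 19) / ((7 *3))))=1197 / 8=149.62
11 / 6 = 1.83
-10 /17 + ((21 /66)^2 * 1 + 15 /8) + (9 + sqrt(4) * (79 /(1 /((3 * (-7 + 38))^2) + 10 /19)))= 442056768893 /1423592104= 310.52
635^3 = 256047875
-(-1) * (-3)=-3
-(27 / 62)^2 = -729 / 3844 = -0.19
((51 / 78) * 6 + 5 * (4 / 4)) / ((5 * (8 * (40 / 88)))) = 319 / 650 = 0.49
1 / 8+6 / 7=55 / 56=0.98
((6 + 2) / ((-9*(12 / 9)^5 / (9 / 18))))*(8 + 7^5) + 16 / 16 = -453749 / 256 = -1772.46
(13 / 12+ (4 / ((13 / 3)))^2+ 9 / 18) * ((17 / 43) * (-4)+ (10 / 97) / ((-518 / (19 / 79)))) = -666591349699 / 173075261268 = -3.85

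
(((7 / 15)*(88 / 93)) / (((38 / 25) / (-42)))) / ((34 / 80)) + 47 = 18.29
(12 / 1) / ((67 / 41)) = 492 / 67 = 7.34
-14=-14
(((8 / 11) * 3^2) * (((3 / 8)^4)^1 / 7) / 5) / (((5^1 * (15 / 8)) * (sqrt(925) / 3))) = 729 * sqrt(37) / 113960000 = 0.00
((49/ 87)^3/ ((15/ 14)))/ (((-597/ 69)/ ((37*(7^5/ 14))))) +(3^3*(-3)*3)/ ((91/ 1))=-153603808748228/ 178872462405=-858.73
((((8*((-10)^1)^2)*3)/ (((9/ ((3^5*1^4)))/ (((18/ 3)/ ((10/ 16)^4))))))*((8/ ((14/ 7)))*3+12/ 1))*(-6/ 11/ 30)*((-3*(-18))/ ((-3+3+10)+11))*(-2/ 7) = 55037657088/ 67375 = 816885.45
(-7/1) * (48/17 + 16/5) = -3584/85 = -42.16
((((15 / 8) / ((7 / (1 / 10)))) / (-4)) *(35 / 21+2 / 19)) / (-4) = 101 / 34048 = 0.00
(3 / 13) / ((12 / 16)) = 4 / 13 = 0.31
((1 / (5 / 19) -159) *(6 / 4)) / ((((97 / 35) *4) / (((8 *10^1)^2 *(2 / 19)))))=-268800 / 19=-14147.37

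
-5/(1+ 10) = -5/11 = -0.45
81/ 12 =27/ 4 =6.75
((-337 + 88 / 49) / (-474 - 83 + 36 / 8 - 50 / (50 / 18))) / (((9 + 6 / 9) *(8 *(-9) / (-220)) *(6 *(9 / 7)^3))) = 100375 / 6891966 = 0.01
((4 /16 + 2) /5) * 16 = 36 /5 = 7.20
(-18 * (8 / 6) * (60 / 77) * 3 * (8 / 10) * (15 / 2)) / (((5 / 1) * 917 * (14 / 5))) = -12960 / 494263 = -0.03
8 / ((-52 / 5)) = -10 / 13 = -0.77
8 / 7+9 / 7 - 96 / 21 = -15 / 7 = -2.14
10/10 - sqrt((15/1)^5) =1 - 225 * sqrt(15) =-870.42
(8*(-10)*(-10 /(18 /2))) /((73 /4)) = 3200 /657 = 4.87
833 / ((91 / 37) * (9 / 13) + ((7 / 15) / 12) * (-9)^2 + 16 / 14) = 4314940 / 31057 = 138.94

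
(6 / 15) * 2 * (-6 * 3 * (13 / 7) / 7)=-936 / 245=-3.82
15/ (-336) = -5/ 112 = -0.04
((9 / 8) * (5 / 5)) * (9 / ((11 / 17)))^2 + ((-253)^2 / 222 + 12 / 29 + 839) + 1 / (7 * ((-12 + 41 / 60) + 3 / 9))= 1345.38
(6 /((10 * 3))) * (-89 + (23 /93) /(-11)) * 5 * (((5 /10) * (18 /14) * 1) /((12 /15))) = -97575 /1364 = -71.54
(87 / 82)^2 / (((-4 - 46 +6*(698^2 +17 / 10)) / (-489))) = -18506205 / 98277452804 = -0.00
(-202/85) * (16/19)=-3232/1615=-2.00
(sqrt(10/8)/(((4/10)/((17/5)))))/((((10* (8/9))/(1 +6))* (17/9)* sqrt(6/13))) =189* sqrt(390)/640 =5.83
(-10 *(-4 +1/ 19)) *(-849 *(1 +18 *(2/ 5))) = -274807.89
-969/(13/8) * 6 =-46512/13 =-3577.85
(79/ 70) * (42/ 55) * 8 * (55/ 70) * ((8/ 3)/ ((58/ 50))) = 2528/ 203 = 12.45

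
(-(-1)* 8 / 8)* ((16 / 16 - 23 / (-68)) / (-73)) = -91 / 4964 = -0.02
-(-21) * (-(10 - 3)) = -147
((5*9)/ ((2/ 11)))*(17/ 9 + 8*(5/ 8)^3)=121715/ 128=950.90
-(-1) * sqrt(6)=sqrt(6)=2.45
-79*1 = -79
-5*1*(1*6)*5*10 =-1500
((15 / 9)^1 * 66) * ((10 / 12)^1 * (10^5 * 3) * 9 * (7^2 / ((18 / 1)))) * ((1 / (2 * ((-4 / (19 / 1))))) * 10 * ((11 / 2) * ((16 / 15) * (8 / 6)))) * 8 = -1001342222222.22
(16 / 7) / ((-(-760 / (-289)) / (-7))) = 6.08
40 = 40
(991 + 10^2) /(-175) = -6.23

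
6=6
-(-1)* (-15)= -15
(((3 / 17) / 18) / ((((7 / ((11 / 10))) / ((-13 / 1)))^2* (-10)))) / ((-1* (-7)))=-20449 / 34986000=-0.00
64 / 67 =0.96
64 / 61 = 1.05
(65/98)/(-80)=-13/1568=-0.01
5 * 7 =35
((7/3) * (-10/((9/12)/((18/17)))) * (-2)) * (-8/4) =-2240/17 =-131.76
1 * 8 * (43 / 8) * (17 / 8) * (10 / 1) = 3655 / 4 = 913.75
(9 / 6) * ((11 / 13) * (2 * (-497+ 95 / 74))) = -1210539 / 962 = -1258.36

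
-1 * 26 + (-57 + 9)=-74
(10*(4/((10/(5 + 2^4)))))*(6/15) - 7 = 133/5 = 26.60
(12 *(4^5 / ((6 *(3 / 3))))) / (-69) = -2048 / 69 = -29.68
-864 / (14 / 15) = -6480 / 7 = -925.71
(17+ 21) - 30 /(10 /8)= 14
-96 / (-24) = 4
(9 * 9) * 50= 4050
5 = 5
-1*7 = -7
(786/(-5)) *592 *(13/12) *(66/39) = -853072/5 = -170614.40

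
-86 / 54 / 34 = -43 / 918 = -0.05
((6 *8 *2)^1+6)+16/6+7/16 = 5045/48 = 105.10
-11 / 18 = -0.61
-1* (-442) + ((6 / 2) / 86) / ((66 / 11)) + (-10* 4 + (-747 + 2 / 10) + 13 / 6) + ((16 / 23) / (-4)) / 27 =-182987093 / 534060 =-342.63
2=2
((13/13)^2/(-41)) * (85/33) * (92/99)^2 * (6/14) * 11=-719440/2812887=-0.26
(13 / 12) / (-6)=-13 / 72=-0.18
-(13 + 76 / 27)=-427 / 27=-15.81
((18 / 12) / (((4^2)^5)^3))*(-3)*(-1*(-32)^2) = 0.00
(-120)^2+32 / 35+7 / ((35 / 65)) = 14413.91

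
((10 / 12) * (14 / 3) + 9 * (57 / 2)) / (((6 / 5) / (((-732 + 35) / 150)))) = -3266839 / 3240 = -1008.28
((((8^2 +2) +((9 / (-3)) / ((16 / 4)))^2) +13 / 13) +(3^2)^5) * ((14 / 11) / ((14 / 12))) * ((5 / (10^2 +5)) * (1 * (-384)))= -90803040 / 77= -1179260.26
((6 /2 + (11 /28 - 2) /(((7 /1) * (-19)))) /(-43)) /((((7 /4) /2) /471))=-10566414 /280231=-37.71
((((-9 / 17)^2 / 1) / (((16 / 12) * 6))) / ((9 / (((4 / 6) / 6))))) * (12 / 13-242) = -1567 / 15028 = -0.10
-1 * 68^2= -4624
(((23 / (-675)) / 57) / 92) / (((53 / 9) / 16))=-4 / 226575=-0.00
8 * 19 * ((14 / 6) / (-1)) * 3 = -1064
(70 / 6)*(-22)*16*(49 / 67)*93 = -18714080 / 67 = -279314.63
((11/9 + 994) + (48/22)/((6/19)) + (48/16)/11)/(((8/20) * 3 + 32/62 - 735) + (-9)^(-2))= -2386845/1746008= -1.37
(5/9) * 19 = 95/9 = 10.56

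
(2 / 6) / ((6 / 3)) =1 / 6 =0.17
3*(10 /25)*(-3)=-18 /5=-3.60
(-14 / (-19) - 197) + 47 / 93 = -345904 / 1767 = -195.76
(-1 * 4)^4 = 256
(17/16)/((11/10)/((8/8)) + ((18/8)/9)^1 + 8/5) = 0.36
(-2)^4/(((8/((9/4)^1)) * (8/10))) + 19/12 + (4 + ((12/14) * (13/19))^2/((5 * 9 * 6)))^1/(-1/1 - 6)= 32871157/4952920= 6.64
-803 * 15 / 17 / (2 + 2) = -12045 / 68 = -177.13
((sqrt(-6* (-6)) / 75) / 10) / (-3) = -0.00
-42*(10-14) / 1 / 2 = 84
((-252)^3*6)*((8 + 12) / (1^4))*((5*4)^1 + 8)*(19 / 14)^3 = -134405671680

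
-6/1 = -6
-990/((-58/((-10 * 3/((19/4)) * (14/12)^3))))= -94325/551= -171.19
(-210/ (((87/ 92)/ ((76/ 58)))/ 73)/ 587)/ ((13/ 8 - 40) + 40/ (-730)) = 10432903040/ 11079368481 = 0.94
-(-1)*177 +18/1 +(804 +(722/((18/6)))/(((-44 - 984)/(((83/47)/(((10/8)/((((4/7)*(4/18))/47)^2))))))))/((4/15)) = 339948263611574/105902886159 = 3210.00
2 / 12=1 / 6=0.17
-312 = -312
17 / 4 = 4.25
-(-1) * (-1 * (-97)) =97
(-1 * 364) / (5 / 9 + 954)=-3276 / 8591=-0.38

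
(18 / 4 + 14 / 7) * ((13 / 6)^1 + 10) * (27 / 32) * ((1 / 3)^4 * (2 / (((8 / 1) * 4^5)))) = 949 / 4718592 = 0.00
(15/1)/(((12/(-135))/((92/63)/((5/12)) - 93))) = 422865/28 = 15102.32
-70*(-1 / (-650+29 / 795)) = -0.11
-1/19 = -0.05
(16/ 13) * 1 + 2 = 42/ 13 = 3.23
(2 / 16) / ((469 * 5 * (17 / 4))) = 1 / 79730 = 0.00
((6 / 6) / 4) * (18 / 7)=9 / 14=0.64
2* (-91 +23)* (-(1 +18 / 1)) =2584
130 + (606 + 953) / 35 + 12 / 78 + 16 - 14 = 176.70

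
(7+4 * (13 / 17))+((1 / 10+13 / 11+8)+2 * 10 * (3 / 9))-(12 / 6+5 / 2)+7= 79963 / 2805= 28.51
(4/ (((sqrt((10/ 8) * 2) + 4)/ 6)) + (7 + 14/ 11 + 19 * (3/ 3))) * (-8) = -27232/ 99 + 64 * sqrt(10)/ 9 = -252.58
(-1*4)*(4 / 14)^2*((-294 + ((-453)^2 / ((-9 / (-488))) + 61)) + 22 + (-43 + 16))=-178026400 / 49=-3633191.84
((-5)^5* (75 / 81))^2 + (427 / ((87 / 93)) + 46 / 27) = 177011638916 / 21141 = 8372907.57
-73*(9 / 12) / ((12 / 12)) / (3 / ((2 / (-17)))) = 73 / 34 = 2.15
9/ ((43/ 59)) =531/ 43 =12.35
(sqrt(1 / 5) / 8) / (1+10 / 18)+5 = 9 * sqrt(5) / 560+5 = 5.04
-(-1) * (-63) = -63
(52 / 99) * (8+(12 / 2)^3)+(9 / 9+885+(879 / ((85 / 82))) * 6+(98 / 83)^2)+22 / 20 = 706550856733 / 115941870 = 6094.01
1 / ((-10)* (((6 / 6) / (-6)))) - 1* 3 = -12 / 5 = -2.40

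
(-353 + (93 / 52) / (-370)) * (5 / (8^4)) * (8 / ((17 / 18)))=-61126317 / 16746496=-3.65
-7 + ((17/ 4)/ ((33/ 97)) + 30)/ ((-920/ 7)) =-7.32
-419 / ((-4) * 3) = 419 / 12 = 34.92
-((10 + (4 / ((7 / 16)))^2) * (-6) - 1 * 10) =28006 / 49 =571.55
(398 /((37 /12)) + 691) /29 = 30343 /1073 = 28.28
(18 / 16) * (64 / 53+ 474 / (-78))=-30195 / 5512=-5.48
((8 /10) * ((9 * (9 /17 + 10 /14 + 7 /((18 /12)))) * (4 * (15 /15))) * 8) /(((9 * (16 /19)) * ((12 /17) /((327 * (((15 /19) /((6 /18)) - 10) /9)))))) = -13339420 /189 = -70578.94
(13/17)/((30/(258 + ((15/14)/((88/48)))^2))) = 6637397/1007930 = 6.59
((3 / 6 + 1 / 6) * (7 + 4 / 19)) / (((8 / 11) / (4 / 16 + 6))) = 37675 / 912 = 41.31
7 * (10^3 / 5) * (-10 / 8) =-1750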